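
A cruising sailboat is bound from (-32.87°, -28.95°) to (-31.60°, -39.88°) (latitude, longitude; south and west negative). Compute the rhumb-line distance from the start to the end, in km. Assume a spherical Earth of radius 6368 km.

1037 km

Δψ = ln[tan(π/4+φ₂/2)/tan(π/4+φ₁/2)] = +0.0262;  Δφ = +0.0222 rad,  Δλ = -0.1908 rad
q = Δφ/Δψ = 0.8458
d = R·√(Δφ² + q²Δλ²) = 6368·0.16287 = 1037 km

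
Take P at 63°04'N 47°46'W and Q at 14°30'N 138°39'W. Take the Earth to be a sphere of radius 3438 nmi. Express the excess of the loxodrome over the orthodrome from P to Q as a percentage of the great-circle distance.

5.4%

Great circle: σ = 1.3526 rad → d_gc = Rσ = 4650.3 nmi
Rhumb: Δφ = -0.8476, Δλ = -1.5862, Δψ = -1.1735, q = Δφ/Δψ = 0.7223 → d_rh = R√(Δφ²+q²Δλ²) = 4899.8 nmi
Excess = (4899.8 − 4650.3) / 4650.3 = 249.5 / 4650.3 = 5.37% ≈ 5.4%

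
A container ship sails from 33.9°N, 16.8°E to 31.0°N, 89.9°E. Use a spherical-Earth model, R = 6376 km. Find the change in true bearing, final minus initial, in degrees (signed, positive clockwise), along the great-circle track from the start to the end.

At departure: θ₁ = atan2(sin Δλ cos φ₂, cos φ₁ sin φ₂ − sin φ₁ cos φ₂ cos Δλ) = 70.62°
At arrival: θ₂ = atan2(sin Δλ cos φ₁, −cos φ₂ sin φ₁ + sin φ₂ cos φ₁ cos Δλ) = 114.01°
Δθ = θ₂ − θ₁ = +43.4°

+43.4°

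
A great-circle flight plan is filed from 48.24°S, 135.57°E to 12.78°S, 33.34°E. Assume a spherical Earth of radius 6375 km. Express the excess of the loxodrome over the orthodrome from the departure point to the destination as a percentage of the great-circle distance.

4.8%

Great circle: σ = 1.5434 rad → d_gc = Rσ = 9839.0 km
Rhumb: Δφ = +0.6189, Δλ = -1.7843, Δψ = +0.7388, q = Δφ/Δψ = 0.8377 → d_rh = R√(Δφ²+q²Δλ²) = 10312.9 km
Excess = (10312.9 − 9839.0) / 9839.0 = 473.9 / 9839.0 = 4.82% ≈ 4.8%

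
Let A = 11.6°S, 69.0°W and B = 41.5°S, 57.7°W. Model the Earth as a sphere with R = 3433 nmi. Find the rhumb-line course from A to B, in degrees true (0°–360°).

161.6°

Meridional parts: M(φ₁)=-0.2039, M(φ₂)=-0.7975 → ΔM = -0.5936;  Δλ = +0.1972 rad
tan C = Δλ / ΔM = -0.3322 → C = 161.62°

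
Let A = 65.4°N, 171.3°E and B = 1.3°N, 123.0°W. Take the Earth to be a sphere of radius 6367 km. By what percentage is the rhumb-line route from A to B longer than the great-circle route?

Great circle: σ = 1.3777 rad → d_gc = Rσ = 8771.9 km
Rhumb: Δφ = -1.1188, Δλ = +1.1467, Δψ = -1.5004, q = Δφ/Δψ = 0.7456 → d_rh = R√(Δφ²+q²Δλ²) = 8965.2 km
Excess = (8965.2 − 8771.9) / 8771.9 = 193.3 / 8771.9 = 2.20% ≈ 2.2%

2.2%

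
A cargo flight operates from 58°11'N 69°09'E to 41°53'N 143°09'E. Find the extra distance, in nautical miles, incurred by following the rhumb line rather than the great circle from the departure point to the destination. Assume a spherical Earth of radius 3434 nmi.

Great circle: cos σ = sin φ₁ sin φ₂ + cos φ₁ cos φ₂ cos Δλ,  σ = 0.8292 rad → d_gc = 2847.4 nmi
Rhumb line: Δψ = -0.4488, q = Δφ/Δψ = 0.6339, d_rh = R√(Δφ²+q²Δλ²) = 2976.4 nmi
Excess = 2976.4 − 2847.4 = 129.0 ≈ 129 nmi

129 nmi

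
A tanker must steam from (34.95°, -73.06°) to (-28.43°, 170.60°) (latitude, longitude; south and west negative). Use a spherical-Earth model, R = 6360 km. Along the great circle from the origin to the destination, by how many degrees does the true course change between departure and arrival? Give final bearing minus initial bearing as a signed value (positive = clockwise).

Initial bearing θ₁ = atan2(sin Δλ cos φ₂, cos φ₁ sin φ₂ − sin φ₁ cos φ₂ cos Δλ) = 258.06°
Final bearing θ₂ = (initial bearing from the destination back to the start) + 180° = 245.77°
Δθ = θ₂ − θ₁ = -12.3°

-12.3°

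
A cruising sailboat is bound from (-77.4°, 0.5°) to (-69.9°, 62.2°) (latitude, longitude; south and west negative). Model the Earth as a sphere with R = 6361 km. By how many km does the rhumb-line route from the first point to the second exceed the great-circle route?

Great circle: cos σ = sin φ₁ sin φ₂ + cos φ₁ cos φ₂ cos Δλ,  σ = 0.3110 rad → d_gc = 1978.5 km
Rhumb line: Δψ = +0.4733, q = Δφ/Δψ = 0.2766, d_rh = R√(Δφ²+q²Δλ²) = 2069.3 km
Excess = 2069.3 − 1978.5 = 90.8 ≈ 91 km

91 km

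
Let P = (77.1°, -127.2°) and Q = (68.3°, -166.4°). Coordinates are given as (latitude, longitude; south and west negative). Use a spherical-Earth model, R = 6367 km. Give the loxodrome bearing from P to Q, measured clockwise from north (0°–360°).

Δψ = ln[tan(π/4+φ₂/2)/tan(π/4+φ₁/2)] = -0.5279
Δλ = -0.6842 rad (taken the short way round)
course = atan2(Δλ, Δψ) = 232.35°

232.3°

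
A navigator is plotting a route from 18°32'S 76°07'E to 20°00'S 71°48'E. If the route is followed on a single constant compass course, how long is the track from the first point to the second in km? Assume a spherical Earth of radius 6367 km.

481 km

Rhumb course C = atan2(Δλ, Δψ) with Δψ = ln[tan(π/4+φ₂/2)/tan(π/4+φ₁/2)] = -0.0271, Δλ = -0.0753 → C = 250.20°
d = R·|Δφ| / |cos C| = 6367·0.02560 / 0.33867 = 481 km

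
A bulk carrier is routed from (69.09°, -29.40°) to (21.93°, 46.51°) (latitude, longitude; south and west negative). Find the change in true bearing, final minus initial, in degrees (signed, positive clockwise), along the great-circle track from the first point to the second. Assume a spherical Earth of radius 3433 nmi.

Initial bearing θ₁ = atan2(sin Δλ cos φ₂, cos φ₁ sin φ₂ − sin φ₁ cos φ₂ cos Δλ) = 94.93°
Final bearing θ₂ = (initial bearing from the destination back to the start) + 180° = 157.46°
Δθ = θ₂ − θ₁ = +62.5°

+62.5°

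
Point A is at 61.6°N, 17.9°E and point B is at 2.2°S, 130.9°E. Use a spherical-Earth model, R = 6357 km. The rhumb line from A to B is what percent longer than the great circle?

6.7%

Great circle: σ = 1.7921 rad → d_gc = Rσ = 11392.2 km
Rhumb: Δφ = -1.1135, Δλ = +1.9722, Δψ = -1.4126, q = Δφ/Δψ = 0.7883 → d_rh = R√(Δφ²+q²Δλ²) = 12156.4 km
Excess = (12156.4 − 11392.2) / 11392.2 = 764.2 / 11392.2 = 6.71% ≈ 6.7%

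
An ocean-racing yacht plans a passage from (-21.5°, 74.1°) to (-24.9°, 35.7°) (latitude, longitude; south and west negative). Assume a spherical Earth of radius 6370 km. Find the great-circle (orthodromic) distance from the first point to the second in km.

cos σ = sin φ₁ sin φ₂ + cos φ₁ cos φ₂ cos Δλ
      = sin(-21.50°)sin(-24.90°) + cos(-21.50°)cos(-24.90°)cos(-38.40°) = 0.8157
σ = 35.344° → d = Rσ = 6370·0.61687 = 3929 km

3929 km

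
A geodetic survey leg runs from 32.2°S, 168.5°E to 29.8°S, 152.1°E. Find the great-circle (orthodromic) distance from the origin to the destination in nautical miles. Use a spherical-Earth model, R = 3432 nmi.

853 nmi

cos σ = sin φ₁ sin φ₂ + cos φ₁ cos φ₂ cos Δλ
      = sin(-32.20°)sin(-29.80°) + cos(-32.20°)cos(-29.80°)cos(-16.40°) = 0.9692
σ = 14.246° → d = Rσ = 3432·0.24864 = 853 nmi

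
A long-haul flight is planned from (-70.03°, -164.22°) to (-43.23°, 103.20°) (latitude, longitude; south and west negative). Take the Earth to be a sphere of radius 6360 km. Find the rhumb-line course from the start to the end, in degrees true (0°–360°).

299.1°

Meridional parts: M(φ₁)=-1.7369, M(φ₂)=-0.8383 → ΔM = +0.8986;  Δλ = -1.6158 rad
tan C = Δλ / ΔM = -1.7981 → C = 299.08°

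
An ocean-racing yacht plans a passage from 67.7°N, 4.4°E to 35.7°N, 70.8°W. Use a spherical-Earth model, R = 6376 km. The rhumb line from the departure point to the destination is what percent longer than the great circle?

4.9%

Great circle: σ = 0.9038 rad → d_gc = Rσ = 5762.8 km
Rhumb: Δφ = -0.5585, Δλ = -1.3125, Δψ = -0.9562, q = Δφ/Δψ = 0.5841 → d_rh = R√(Δφ²+q²Δλ²) = 6047.4 km
Excess = (6047.4 − 5762.8) / 5762.8 = 284.6 / 5762.8 = 4.94% ≈ 4.9%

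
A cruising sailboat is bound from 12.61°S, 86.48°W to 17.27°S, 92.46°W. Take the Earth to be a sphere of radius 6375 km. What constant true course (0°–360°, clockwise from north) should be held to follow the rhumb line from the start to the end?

231.1°

Δψ = ln[tan(π/4+φ₂/2)/tan(π/4+φ₁/2)] = -0.0842
Δλ = -0.1044 rad (taken the short way round)
course = atan2(Δλ, Δψ) = 231.10°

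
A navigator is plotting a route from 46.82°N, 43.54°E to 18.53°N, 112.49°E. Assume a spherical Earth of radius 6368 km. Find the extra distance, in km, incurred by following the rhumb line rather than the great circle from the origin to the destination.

143 km

Great circle: cos σ = sin φ₁ sin φ₂ + cos φ₁ cos φ₂ cos Δλ,  σ = 1.0874 rad → d_gc = 6924.58 km
Rhumb line: Δψ = -0.5978, q = Δφ/Δψ = 0.8259, d_rh = R√(Δφ²+q²Δλ²) = 7067.12 km
Excess = 7067.12 − 6924.58 = 142.54 ≈ 143 km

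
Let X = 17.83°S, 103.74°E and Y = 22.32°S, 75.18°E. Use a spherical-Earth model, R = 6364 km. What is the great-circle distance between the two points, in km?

3016 km

Haversine: a = sin²(Δφ/2)+cos φ₁ cos φ₂ sin²(Δλ/2) = 0.05511;  σ = 2·atan2(√a,√(1−a))
σ = 27.155° → d = Rσ = 6364·0.47395 = 3016 km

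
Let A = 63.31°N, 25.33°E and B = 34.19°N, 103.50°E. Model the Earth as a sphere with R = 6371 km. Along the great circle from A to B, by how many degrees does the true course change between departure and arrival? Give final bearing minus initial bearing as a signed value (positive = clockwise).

+64.5°

Initial bearing θ₁ = atan2(sin Δλ cos φ₂, cos φ₁ sin φ₂ − sin φ₁ cos φ₂ cos Δλ) = 82.90°
Final bearing θ₂ = (initial bearing from the destination back to the start) + 180° = 147.40°
Δθ = θ₂ − θ₁ = +64.5°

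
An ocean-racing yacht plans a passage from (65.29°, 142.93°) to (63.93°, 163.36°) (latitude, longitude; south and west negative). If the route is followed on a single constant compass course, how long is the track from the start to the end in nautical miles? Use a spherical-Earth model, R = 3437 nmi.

532 nmi

Rhumb course C = atan2(Δλ, Δψ) with Δψ = ln[tan(π/4+φ₂/2)/tan(π/4+φ₁/2)] = -0.0554, Δλ = +0.3566 → C = 98.83°
d = R·|Δφ| / |cos C| = 3437·0.02374 / 0.15345 = 532 nmi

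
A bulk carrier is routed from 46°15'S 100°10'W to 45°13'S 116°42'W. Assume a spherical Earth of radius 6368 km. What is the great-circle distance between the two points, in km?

cos σ = sin φ₁ sin φ₂ + cos φ₁ cos φ₂ cos Δλ
      = sin(-46.25°)sin(-45.22°) + cos(-46.25°)cos(-45.22°)cos(-16.53°) = 0.9797
σ = 11.565° → d = Rσ = 6368·0.20185 = 1285 km

1285 km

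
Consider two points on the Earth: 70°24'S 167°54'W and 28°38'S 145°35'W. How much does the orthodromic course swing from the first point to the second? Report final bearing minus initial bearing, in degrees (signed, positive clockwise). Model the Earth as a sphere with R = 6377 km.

Initial bearing θ₁ = atan2(sin Δλ cos φ₂, cos φ₁ sin φ₂ − sin φ₁ cos φ₂ cos Δλ) = 28.88°
Final bearing θ₂ = (initial bearing from the destination back to the start) + 180° = 10.64°
Δθ = θ₂ − θ₁ = -18.2°

-18.2°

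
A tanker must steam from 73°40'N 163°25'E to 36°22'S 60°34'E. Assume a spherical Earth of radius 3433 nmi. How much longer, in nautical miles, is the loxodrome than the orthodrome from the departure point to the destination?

303 nmi

Great circle: cos σ = sin φ₁ sin φ₂ + cos φ₁ cos φ₂ cos Δλ,  σ = 2.2388 rad → d_gc = 7685.6 nmi
Rhumb line: Δψ = -2.6236, q = Δφ/Δψ = 0.7320, d_rh = R√(Δφ²+q²Δλ²) = 7988.4 nmi
Excess = 7988.4 − 7685.6 = 302.8 ≈ 303 nmi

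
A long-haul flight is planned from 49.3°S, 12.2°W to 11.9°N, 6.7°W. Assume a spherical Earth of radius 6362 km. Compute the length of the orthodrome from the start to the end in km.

6817 km

cos σ = sin φ₁ sin φ₂ + cos φ₁ cos φ₂ cos Δλ
      = sin(-49.30°)sin(11.90°) + cos(-49.30°)cos(11.90°)cos(5.50°) = 0.4788
σ = 61.392° → d = Rσ = 6362·1.07149 = 6817 km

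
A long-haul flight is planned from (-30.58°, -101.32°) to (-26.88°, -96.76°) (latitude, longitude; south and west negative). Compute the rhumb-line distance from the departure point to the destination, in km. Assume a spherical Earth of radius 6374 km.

Rhumb course C = atan2(Δλ, Δψ) with Δψ = ln[tan(π/4+φ₂/2)/tan(π/4+φ₁/2)] = +0.0737, Δλ = +0.0796 → C = 47.21°
d = R·|Δφ| / |cos C| = 6374·0.06458 / 0.67927 = 606 km

606 km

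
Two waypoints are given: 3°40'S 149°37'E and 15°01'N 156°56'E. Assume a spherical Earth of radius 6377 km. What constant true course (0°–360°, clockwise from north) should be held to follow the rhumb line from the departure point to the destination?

Δψ = ln[tan(π/4+φ₂/2)/tan(π/4+φ₁/2)] = +0.3292
Δλ = +0.1277 rad (taken the short way round)
course = atan2(Δλ, Δψ) = 21.20°

21.2°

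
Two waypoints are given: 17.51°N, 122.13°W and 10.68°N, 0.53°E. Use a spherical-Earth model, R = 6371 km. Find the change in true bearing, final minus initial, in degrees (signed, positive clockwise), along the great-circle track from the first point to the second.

+48.1°

At departure: θ₁ = atan2(sin Δλ cos φ₂, cos φ₁ sin φ₂ − sin φ₁ cos φ₂ cos Δλ) = 67.88°
At arrival: θ₂ = atan2(sin Δλ cos φ₁, −cos φ₂ sin φ₁ + sin φ₂ cos φ₁ cos Δλ) = 115.97°
Δθ = θ₂ − θ₁ = +48.1°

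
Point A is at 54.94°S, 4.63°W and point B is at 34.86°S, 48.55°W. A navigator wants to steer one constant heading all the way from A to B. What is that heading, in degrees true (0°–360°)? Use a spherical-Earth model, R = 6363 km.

303.2°

Meridional parts: M(φ₁)=-1.1524, M(φ₂)=-0.6499 → ΔM = +0.5026;  Δλ = -0.7665 rad
tan C = Δλ / ΔM = -1.5253 → C = 303.25°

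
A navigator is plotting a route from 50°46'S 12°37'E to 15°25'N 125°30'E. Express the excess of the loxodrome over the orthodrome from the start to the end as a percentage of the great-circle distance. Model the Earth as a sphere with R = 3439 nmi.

3.1%

Great circle: σ = 2.0297 rad → d_gc = Rσ = 6980.3 nmi
Rhumb: Δφ = +1.1551, Δλ = +1.9702, Δψ = +1.3040, q = Δφ/Δψ = 0.8858 → d_rh = R√(Δφ²+q²Δλ²) = 7197.2 nmi
Excess = (7197.2 − 6980.3) / 6980.3 = 216.9 / 6980.3 = 3.11% ≈ 3.1%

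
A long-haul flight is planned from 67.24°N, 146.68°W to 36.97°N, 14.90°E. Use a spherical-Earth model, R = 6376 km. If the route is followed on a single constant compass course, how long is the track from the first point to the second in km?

10994 km

Δψ = ln[tan(π/4+φ₂/2)/tan(π/4+φ₁/2)] = -0.9078;  Δφ = -0.5283 rad,  Δλ = +2.8201 rad
q = Δφ/Δψ = 0.5820
d = R·√(Δφ² + q²Δλ²) = 6376·1.72421 = 10994 km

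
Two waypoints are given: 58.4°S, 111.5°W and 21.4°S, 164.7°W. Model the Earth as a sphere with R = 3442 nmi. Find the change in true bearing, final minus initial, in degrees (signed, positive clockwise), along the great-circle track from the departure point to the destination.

Initial bearing θ₁ = atan2(sin Δλ cos φ₂, cos φ₁ sin φ₂ − sin φ₁ cos φ₂ cos Δλ) = 290.84°
Final bearing θ₂ = (initial bearing from the destination back to the start) + 180° = 328.27°
Δθ = θ₂ − θ₁ = +37.4°

+37.4°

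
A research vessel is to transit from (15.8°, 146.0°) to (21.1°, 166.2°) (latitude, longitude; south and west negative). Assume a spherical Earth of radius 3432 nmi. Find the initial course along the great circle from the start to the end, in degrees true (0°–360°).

N = sin Δλ·cos φ₂ = +0.3221;  D = cos φ₁ sin φ₂ − sin φ₁ cos φ₂ cos Δλ = +0.1080
initial course = atan2(N, D) = 71.47°

71.5°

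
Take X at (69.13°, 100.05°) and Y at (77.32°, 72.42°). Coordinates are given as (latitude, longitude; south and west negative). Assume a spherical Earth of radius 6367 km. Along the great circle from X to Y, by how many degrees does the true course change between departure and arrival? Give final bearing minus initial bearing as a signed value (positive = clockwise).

At departure: θ₁ = atan2(sin Δλ cos φ₂, cos φ₁ sin φ₂ − sin φ₁ cos φ₂ cos Δλ) = 328.46°
At arrival: θ₂ = atan2(sin Δλ cos φ₁, −cos φ₂ sin φ₁ + sin φ₂ cos φ₁ cos Δλ) = 301.90°
Δθ = θ₂ − θ₁ = -26.6°

-26.6°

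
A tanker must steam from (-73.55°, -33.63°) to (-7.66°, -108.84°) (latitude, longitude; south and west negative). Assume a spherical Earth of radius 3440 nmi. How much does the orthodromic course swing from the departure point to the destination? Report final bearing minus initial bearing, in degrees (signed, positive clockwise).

At departure: θ₁ = atan2(sin Δλ cos φ₂, cos φ₁ sin φ₂ − sin φ₁ cos φ₂ cos Δλ) = 282.07°
At arrival: θ₂ = atan2(sin Δλ cos φ₁, −cos φ₂ sin φ₁ + sin φ₂ cos φ₁ cos Δλ) = 343.77°
Δθ = θ₂ − θ₁ = +61.7°

+61.7°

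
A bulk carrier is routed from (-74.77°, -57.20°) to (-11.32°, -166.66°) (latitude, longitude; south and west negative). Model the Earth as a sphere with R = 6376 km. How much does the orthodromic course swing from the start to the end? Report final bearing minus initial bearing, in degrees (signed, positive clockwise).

At departure: θ₁ = atan2(sin Δλ cos φ₂, cos φ₁ sin φ₂ − sin φ₁ cos φ₂ cos Δλ) = 248.36°
At arrival: θ₂ = atan2(sin Δλ cos φ₁, −cos φ₂ sin φ₁ + sin φ₂ cos φ₁ cos Δλ) = 345.58°
Δθ = θ₂ − θ₁ = +97.2°

+97.2°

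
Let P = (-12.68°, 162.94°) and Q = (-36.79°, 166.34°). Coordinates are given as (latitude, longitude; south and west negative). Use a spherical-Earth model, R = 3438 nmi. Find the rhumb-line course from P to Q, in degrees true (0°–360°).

Δψ = ln[tan(π/4+φ₂/2)/tan(π/4+φ₁/2)] = -0.4683
Δλ = +0.0593 rad (taken the short way round)
course = atan2(Δλ, Δψ) = 172.78°

172.8°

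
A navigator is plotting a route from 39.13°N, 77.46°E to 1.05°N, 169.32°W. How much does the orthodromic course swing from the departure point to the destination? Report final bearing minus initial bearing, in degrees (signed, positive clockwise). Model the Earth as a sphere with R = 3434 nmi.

Initial bearing θ₁ = atan2(sin Δλ cos φ₂, cos φ₁ sin φ₂ − sin φ₁ cos φ₂ cos Δλ) = 74.03°
Final bearing θ₂ = (initial bearing from the destination back to the start) + 180° = 131.76°
Δθ = θ₂ − θ₁ = +57.7°

+57.7°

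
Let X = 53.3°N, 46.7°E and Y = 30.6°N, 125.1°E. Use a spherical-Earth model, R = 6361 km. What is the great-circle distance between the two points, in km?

6576 km

cos σ = sin φ₁ sin φ₂ + cos φ₁ cos φ₂ cos Δλ
      = sin(53.30°)sin(30.60°) + cos(53.30°)cos(30.60°)cos(78.40°) = 0.5116
σ = 59.231° → d = Rσ = 6361·1.03378 = 6576 km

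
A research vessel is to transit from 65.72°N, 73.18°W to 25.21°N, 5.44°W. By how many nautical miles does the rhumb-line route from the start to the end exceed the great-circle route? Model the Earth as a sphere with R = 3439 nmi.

118 nmi

Great circle: cos σ = sin φ₁ sin φ₂ + cos φ₁ cos φ₂ cos Δλ,  σ = 1.0131 rad → d_gc = 3484.2 nmi
Rhumb line: Δψ = -1.0817, q = Δφ/Δψ = 0.6536, d_rh = R√(Δφ²+q²Δλ²) = 3602.1 nmi
Excess = 3602.1 − 3484.2 = 117.9 ≈ 118 nmi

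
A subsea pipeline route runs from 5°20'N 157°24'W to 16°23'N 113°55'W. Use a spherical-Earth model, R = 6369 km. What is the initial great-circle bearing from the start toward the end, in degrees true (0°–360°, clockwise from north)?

71.9°

θ = atan2( sin Δλ·cos φ₂ ,  cos φ₁ sin φ₂ − sin φ₁ cos φ₂ cos Δλ )
  = atan2(+0.6602, +0.2161) = 71.87°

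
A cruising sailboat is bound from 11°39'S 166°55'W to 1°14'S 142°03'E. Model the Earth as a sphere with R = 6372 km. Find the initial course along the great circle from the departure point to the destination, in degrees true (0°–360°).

277.8°

θ = atan2( sin Δλ·cos φ₂ ,  cos φ₁ sin φ₂ − sin φ₁ cos φ₂ cos Δλ )
  = atan2(-0.7773, +0.1059) = 277.76°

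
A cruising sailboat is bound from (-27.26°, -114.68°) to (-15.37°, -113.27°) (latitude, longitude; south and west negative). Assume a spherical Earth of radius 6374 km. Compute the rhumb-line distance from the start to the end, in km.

1331 km

Δψ = ln[tan(π/4+φ₂/2)/tan(π/4+φ₁/2)] = +0.2233;  Δφ = +0.2075 rad,  Δλ = +0.0246 rad
q = Δφ/Δψ = 0.9294
d = R·√(Δφ² + q²Δλ²) = 6374·0.20878 = 1331 km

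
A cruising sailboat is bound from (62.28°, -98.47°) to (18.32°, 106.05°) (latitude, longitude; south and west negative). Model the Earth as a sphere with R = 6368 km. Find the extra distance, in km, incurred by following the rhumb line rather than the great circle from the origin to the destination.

Great circle: cos σ = sin φ₁ sin φ₂ + cos φ₁ cos φ₂ cos Δλ,  σ = 1.6946 rad → d_gc = 10791.3 km
Rhumb line: Δψ = -1.0741, q = Δφ/Δψ = 0.7143, d_rh = R√(Δφ²+q²Δλ²) = 13275.4 km
Excess = 13275.4 − 10791.3 = 2484.1 ≈ 2484 km

2484 km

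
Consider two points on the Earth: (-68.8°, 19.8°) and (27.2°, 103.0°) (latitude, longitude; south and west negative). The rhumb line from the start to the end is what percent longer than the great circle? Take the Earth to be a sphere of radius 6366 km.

Great circle: σ = 1.9693 rad → d_gc = Rσ = 12536.8 km
Rhumb: Δφ = +1.6755, Δλ = +1.4521, Δψ = +2.1695, q = Δφ/Δψ = 0.7723 → d_rh = R√(Δφ²+q²Δλ²) = 12835.1 km
Excess = (12835.1 − 12536.8) / 12536.8 = 298.3 / 12536.8 = 2.38% ≈ 2.4%

2.4%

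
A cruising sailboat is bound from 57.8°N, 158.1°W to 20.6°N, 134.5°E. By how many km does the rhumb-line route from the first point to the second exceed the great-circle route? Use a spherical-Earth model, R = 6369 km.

181 km

Great circle: cos σ = sin φ₁ sin φ₂ + cos φ₁ cos φ₂ cos Δλ,  σ = 1.0594 rad → d_gc = 6747.2 km
Rhumb line: Δψ = -0.8750, q = Δφ/Δψ = 0.7420, d_rh = R√(Δφ²+q²Δλ²) = 6928.3 km
Excess = 6928.3 − 6747.2 = 181.1 ≈ 181 km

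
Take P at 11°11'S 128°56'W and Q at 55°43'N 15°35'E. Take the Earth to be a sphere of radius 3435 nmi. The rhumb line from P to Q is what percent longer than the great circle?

Great circle: σ = 2.2271 rad → d_gc = Rσ = 7650.2 nmi
Rhumb: Δφ = +1.1676, Δλ = +2.5223, Δψ = +1.3727, q = Δφ/Δψ = 0.8506 → d_rh = R√(Δφ²+q²Δλ²) = 8390.5 nmi
Excess = (8390.5 − 7650.2) / 7650.2 = 740.3 / 7650.2 = 9.68% ≈ 9.7%

9.7%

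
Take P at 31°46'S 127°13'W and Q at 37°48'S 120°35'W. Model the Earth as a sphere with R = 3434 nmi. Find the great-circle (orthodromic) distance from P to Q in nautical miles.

cos σ = sin φ₁ sin φ₂ + cos φ₁ cos φ₂ cos Δλ
      = sin(-31.77°)sin(-37.80°) + cos(-31.77°)cos(-37.80°)cos(6.63°) = 0.9900
σ = 8.124° → d = Rσ = 3434·0.14180 = 487 nmi

487 nmi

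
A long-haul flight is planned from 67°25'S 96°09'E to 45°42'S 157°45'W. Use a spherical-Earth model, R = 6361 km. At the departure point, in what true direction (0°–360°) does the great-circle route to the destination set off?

N = sin Δλ·cos φ₂ = +0.6710;  D = cos φ₁ sin φ₂ − sin φ₁ cos φ₂ cos Δλ = -0.4537
initial course = atan2(N, D) = 124.06°

124.1°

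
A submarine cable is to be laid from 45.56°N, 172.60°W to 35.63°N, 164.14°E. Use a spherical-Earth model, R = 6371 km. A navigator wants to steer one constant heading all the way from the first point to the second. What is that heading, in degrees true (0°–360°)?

240.6°

Δψ = ln[tan(π/4+φ₂/2)/tan(π/4+φ₁/2)] = -0.2290
Δλ = -0.4060 rad (taken the short way round)
course = atan2(Δλ, Δψ) = 240.58°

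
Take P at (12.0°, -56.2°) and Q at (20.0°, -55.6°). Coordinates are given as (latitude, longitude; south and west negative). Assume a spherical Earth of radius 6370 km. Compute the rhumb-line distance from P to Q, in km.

Rhumb course C = atan2(Δλ, Δψ) with Δψ = ln[tan(π/4+φ₂/2)/tan(π/4+φ₁/2)] = +0.1454, Δλ = +0.0105 → C = 4.12°
d = R·|Δφ| / |cos C| = 6370·0.13963 / 0.99742 = 892 km

892 km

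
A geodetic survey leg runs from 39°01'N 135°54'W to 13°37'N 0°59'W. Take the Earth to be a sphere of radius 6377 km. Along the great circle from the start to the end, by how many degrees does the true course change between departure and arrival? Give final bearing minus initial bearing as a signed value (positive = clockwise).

+95.2°

At departure: θ₁ = atan2(sin Δλ cos φ₂, cos φ₁ sin φ₂ − sin φ₁ cos φ₂ cos Δλ) = 48.22°
At arrival: θ₂ = atan2(sin Δλ cos φ₁, −cos φ₂ sin φ₁ + sin φ₂ cos φ₁ cos Δλ) = 143.41°
Δθ = θ₂ − θ₁ = +95.2°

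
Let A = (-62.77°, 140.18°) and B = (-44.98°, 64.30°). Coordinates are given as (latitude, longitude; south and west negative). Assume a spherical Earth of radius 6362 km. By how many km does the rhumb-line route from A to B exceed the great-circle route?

263 km

Great circle: cos σ = sin φ₁ sin φ₂ + cos φ₁ cos φ₂ cos Δλ,  σ = 0.7849 rad → d_gc = 4993.3 km
Rhumb line: Δψ = +0.5371, q = Δφ/Δψ = 0.5781, d_rh = R√(Δφ²+q²Δλ²) = 5256.1 km
Excess = 5256.1 − 4993.3 = 262.8 ≈ 263 km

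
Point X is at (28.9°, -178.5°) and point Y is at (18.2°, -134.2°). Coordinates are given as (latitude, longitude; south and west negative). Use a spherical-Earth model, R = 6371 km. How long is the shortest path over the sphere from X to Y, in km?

cos σ = sin φ₁ sin φ₂ + cos φ₁ cos φ₂ cos Δλ
      = sin(28.90°)sin(18.20°) + cos(28.90°)cos(18.20°)cos(44.30°) = 0.7462
σ = 41.741° → d = Rσ = 6371·0.72852 = 4641 km

4641 km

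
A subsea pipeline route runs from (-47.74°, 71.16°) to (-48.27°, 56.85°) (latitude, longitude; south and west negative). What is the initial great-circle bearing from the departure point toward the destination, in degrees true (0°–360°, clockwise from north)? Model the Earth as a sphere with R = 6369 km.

θ = atan2( sin Δλ·cos φ₂ ,  cos φ₁ sin φ₂ − sin φ₁ cos φ₂ cos Δλ )
  = atan2(-0.1645, -0.0245) = 261.52°

261.5°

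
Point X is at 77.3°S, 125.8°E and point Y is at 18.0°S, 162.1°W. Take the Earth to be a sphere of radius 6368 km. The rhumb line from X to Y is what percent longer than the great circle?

Great circle: σ = 1.1964 rad → d_gc = Rσ = 7618.6 km
Rhumb: Δφ = +1.0350, Δλ = +1.2584, Δψ = +1.8762, q = Δφ/Δψ = 0.5516 → d_rh = R√(Δφ²+q²Δλ²) = 7935.9 km
Excess = (7935.9 − 7618.6) / 7618.6 = 317.3 / 7618.6 = 4.16% ≈ 4.2%

4.2%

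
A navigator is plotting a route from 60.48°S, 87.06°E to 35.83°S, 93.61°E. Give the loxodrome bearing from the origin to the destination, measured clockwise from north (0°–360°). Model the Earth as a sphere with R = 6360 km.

Δψ = ln[tan(π/4+φ₂/2)/tan(π/4+φ₁/2)] = +0.6632
Δλ = +0.1143 rad (taken the short way round)
course = atan2(Δλ, Δψ) = 9.78°

9.8°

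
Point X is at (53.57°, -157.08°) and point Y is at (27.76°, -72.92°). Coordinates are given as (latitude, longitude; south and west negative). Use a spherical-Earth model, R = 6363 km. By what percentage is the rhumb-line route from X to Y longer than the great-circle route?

4.6%

Great circle: σ = 1.1283 rad → d_gc = Rσ = 7179.2 km
Rhumb: Δφ = -0.4505, Δλ = +1.4689, Δψ = -0.6068, q = Δφ/Δψ = 0.7423 → d_rh = R√(Δφ²+q²Δλ²) = 7507.0 km
Excess = (7507.0 − 7179.2) / 7179.2 = 327.8 / 7179.2 = 4.57% ≈ 4.6%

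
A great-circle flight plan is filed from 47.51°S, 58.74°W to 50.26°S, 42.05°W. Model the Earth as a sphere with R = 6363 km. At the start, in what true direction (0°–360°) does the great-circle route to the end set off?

110.3°

N = sin Δλ·cos φ₂ = +0.1836;  D = cos φ₁ sin φ₂ − sin φ₁ cos φ₂ cos Δλ = -0.0678
initial course = atan2(N, D) = 110.28°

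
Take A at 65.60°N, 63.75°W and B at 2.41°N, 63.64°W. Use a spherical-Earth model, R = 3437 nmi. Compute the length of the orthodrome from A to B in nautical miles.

Haversine: a = sin²(Δφ/2)+cos φ₁ cos φ₂ sin²(Δλ/2) = 0.27448;  σ = 2·atan2(√a,√(1−a))
σ = 63.190° → d = Rσ = 3437·1.10287 = 3791 nmi

3791 nmi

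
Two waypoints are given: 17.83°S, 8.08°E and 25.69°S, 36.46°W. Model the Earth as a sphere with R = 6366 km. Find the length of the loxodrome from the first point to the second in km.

4674 km

Rhumb course C = atan2(Δλ, Δψ) with Δψ = ln[tan(π/4+φ₂/2)/tan(π/4+φ₁/2)] = -0.1479, Δλ = -0.7774 → C = 259.23°
d = R·|Δφ| / |cos C| = 6366·0.13718 / 0.18686 = 4674 km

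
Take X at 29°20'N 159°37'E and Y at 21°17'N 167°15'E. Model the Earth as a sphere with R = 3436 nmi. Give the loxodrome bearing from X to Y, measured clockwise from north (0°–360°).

139.4°

Δψ = ln[tan(π/4+φ₂/2)/tan(π/4+φ₁/2)] = -0.1556
Δλ = +0.1332 rad (taken the short way round)
course = atan2(Δλ, Δψ) = 139.43°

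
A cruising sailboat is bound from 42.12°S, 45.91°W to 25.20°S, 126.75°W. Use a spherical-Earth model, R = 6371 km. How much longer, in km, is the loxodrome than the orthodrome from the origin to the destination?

Great circle: cos σ = sin φ₁ sin φ₂ + cos φ₁ cos φ₂ cos Δλ,  σ = 1.1676 rad → d_gc = 7438.5 km
Rhumb line: Δψ = +0.3573, q = Δφ/Δψ = 0.8266, d_rh = R√(Δφ²+q²Δλ²) = 7664.8 km
Excess = 7664.8 − 7438.5 = 226.3 ≈ 226 km

226 km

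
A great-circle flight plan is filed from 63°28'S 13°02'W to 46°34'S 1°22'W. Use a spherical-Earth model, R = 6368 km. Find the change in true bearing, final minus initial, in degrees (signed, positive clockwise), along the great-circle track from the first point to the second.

-9.7°

Initial bearing θ₁ = atan2(sin Δλ cos φ₂, cos φ₁ sin φ₂ − sin φ₁ cos φ₂ cos Δλ) = 26.57°
Final bearing θ₂ = (initial bearing from the destination back to the start) + 180° = 16.90°
Δθ = θ₂ − θ₁ = -9.7°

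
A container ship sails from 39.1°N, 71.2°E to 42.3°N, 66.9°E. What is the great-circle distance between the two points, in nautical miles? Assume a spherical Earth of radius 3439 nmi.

274 nmi

Haversine: a = sin²(Δφ/2)+cos φ₁ cos φ₂ sin²(Δλ/2) = 0.00159;  σ = 2·atan2(√a,√(1−a))
σ = 4.567° → d = Rσ = 3439·0.07971 = 274 nmi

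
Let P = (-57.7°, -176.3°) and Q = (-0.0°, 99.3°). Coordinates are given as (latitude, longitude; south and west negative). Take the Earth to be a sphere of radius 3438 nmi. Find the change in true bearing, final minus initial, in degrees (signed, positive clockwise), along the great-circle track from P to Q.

At departure: θ₁ = atan2(sin Δλ cos φ₂, cos φ₁ sin φ₂ − sin φ₁ cos φ₂ cos Δλ) = 274.74°
At arrival: θ₂ = atan2(sin Δλ cos φ₁, −cos φ₂ sin φ₁ + sin φ₂ cos φ₁ cos Δλ) = 327.82°
Δθ = θ₂ − θ₁ = +53.1°

+53.1°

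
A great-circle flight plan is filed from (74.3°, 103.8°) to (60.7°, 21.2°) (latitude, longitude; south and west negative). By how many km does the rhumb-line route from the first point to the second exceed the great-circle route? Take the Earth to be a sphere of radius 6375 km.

274 km

Great circle: cos σ = sin φ₁ sin φ₂ + cos φ₁ cos φ₂ cos Δλ,  σ = 0.5422 rad → d_gc = 3456.3 km
Rhumb line: Δψ = -0.6398, q = Δφ/Δψ = 0.3710, d_rh = R√(Δφ²+q²Δλ²) = 3730.5 km
Excess = 3730.5 − 3456.3 = 274.2 ≈ 274 km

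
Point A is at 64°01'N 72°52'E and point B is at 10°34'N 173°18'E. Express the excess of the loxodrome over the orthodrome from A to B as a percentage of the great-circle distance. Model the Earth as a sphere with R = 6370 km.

6.5%

Great circle: σ = 1.4838 rad → d_gc = Rσ = 9452.0 km
Rhumb: Δφ = -0.9329, Δλ = +1.7529, Δψ = -1.2811, q = Δφ/Δψ = 0.7282 → d_rh = R√(Δφ²+q²Δλ²) = 10071.0 km
Excess = (10071.0 − 9452.0) / 9452.0 = 619.0 / 9452.0 = 6.549% ≈ 6.5%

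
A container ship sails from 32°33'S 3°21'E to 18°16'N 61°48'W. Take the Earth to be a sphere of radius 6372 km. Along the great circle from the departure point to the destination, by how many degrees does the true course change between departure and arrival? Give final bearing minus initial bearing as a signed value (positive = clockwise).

Initial bearing θ₁ = atan2(sin Δλ cos φ₂, cos φ₁ sin φ₂ − sin φ₁ cos φ₂ cos Δλ) = 299.06°
Final bearing θ₂ = (initial bearing from the destination back to the start) + 180° = 309.12°
Δθ = θ₂ − θ₁ = +10.1°

+10.1°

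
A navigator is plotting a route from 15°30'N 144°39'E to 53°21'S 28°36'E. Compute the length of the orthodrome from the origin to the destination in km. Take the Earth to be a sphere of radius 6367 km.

Haversine: a = sin²(Δφ/2)+cos φ₁ cos φ₂ sin²(Δλ/2) = 0.73351;  σ = 2·atan2(√a,√(1−a))
σ = 117.841° → d = Rσ = 6367·2.05671 = 13095 km

13095 km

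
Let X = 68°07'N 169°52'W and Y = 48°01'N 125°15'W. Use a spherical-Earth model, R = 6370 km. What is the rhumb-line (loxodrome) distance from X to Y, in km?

Rhumb course C = atan2(Δλ, Δψ) with Δψ = ln[tan(π/4+φ₂/2)/tan(π/4+φ₁/2)] = -0.6855, Δλ = +0.7787 → C = 131.36°
d = R·|Δφ| / |cos C| = 6370·0.35081 / 0.66075 = 3382 km

3382 km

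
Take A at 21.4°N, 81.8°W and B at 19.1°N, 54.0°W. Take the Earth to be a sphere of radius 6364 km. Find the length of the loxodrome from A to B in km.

2908 km

Rhumb course C = atan2(Δλ, Δψ) with Δψ = ln[tan(π/4+φ₂/2)/tan(π/4+φ₁/2)] = -0.0428, Δλ = +0.4852 → C = 95.04°
d = R·|Δφ| / |cos C| = 6364·0.04014 / 0.08785 = 2908 km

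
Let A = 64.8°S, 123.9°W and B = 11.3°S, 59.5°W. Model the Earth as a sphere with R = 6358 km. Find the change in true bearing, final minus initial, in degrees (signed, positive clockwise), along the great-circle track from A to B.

Initial bearing θ₁ = atan2(sin Δλ cos φ₂, cos φ₁ sin φ₂ − sin φ₁ cos φ₂ cos Δλ) = 71.26°
Final bearing θ₂ = (initial bearing from the destination back to the start) + 180° = 24.28°
Δθ = θ₂ − θ₁ = -47.0°

-47.0°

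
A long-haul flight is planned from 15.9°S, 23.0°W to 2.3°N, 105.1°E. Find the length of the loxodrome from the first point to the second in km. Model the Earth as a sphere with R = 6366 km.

Rhumb course C = atan2(Δλ, Δψ) with Δψ = ln[tan(π/4+φ₂/2)/tan(π/4+φ₁/2)] = +0.3213, Δλ = +2.2358 → C = 81.82°
d = R·|Δφ| / |cos C| = 6366·0.31765 / 0.14224 = 14216 km

14216 km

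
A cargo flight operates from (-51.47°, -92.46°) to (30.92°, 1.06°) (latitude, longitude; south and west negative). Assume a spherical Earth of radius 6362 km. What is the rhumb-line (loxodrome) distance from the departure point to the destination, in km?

Δψ = ln[tan(π/4+φ₂/2)/tan(π/4+φ₁/2)] = +1.6192;  Δφ = +1.4380 rad,  Δλ = +1.6322 rad
q = Δφ/Δψ = 0.8881
d = R·√(Δφ² + q²Δλ²) = 6362·2.04183 = 12990 km

12990 km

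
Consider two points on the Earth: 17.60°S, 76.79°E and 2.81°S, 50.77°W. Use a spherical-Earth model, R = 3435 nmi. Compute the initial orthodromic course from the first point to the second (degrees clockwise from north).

N = sin Δλ·cos φ₂ = -0.7918;  D = cos φ₁ sin φ₂ − sin φ₁ cos φ₂ cos Δλ = -0.2308
initial course = atan2(N, D) = 253.75°

253.7°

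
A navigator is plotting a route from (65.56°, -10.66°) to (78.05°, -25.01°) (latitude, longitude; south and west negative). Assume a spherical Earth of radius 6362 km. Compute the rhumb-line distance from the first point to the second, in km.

1467 km

Δψ = ln[tan(π/4+φ₂/2)/tan(π/4+φ₁/2)] = +0.7272;  Δφ = +0.2180 rad,  Δλ = -0.2505 rad
q = Δφ/Δψ = 0.2998
d = R·√(Δφ² + q²Δλ²) = 6362·0.23056 = 1467 km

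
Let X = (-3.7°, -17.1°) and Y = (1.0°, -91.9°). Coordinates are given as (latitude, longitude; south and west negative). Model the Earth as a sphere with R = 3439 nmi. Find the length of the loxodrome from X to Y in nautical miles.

4496 nmi

Δψ = ln[tan(π/4+φ₂/2)/tan(π/4+φ₁/2)] = +0.0821;  Δφ = +0.0820 rad,  Δλ = -1.3055 rad
q = Δφ/Δψ = 0.9994
d = R·√(Δφ² + q²Δλ²) = 3439·1.30735 = 4496 nmi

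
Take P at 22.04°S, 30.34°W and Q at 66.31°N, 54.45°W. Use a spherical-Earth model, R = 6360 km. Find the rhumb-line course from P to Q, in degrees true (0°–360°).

Δψ = ln[tan(π/4+φ₂/2)/tan(π/4+φ₁/2)] = +1.9565
Δλ = -0.4208 rad (taken the short way round)
course = atan2(Δλ, Δψ) = 347.86°

347.9°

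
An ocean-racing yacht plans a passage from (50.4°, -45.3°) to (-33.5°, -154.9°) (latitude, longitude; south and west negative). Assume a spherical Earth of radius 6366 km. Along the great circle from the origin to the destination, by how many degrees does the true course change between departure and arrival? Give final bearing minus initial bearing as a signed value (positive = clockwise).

-31.3°

Initial bearing θ₁ = atan2(sin Δλ cos φ₂, cos φ₁ sin φ₂ − sin φ₁ cos φ₂ cos Δλ) = 260.16°
Final bearing θ₂ = (initial bearing from the destination back to the start) + 180° = 228.86°
Δθ = θ₂ − θ₁ = -31.3°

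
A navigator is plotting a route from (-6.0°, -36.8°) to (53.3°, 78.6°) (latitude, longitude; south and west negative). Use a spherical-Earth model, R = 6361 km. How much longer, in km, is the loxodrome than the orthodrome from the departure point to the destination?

Great circle: cos σ = sin φ₁ sin φ₂ + cos φ₁ cos φ₂ cos Δλ,  σ = 1.9164 rad → d_gc = 12190.1 km
Rhumb line: Δψ = +1.2085, q = Δφ/Δψ = 0.8564, d_rh = R√(Δφ²+q²Δλ²) = 12796.0 km
Excess = 12796.0 − 12190.1 = 605.9 ≈ 606 km

606 km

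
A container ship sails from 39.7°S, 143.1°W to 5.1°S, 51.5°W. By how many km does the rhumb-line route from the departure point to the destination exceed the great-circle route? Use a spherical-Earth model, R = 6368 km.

210 km

Great circle: cos σ = sin φ₁ sin φ₂ + cos φ₁ cos φ₂ cos Δλ,  σ = 1.5354 rad → d_gc = 9777.5 km
Rhumb line: Δψ = +0.6670, q = Δφ/Δψ = 0.9054, d_rh = R√(Δφ²+q²Δλ²) = 9987.8 km
Excess = 9987.8 − 9777.5 = 210.3 ≈ 210 km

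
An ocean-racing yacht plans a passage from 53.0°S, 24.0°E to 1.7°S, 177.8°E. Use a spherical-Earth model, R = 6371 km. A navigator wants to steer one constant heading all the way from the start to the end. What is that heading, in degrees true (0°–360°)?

68.4°

Δψ = ln[tan(π/4+φ₂/2)/tan(π/4+φ₁/2)] = +1.0652
Δλ = +2.6843 rad (taken the short way round)
course = atan2(Δλ, Δψ) = 68.36°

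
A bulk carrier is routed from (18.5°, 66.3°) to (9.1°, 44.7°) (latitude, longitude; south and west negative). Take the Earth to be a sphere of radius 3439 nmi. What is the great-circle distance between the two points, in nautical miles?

cos σ = sin φ₁ sin φ₂ + cos φ₁ cos φ₂ cos Δλ
      = sin(18.50°)sin(9.10°) + cos(18.50°)cos(9.10°)cos(-21.60°) = 0.9208
σ = 22.954° → d = Rσ = 3439·0.40063 = 1378 nmi

1378 nmi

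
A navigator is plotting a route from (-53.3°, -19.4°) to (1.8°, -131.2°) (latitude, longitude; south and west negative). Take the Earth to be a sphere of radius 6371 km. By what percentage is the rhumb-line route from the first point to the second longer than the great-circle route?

5.1%

Great circle: σ = 1.8204 rad → d_gc = Rσ = 11597.7 km
Rhumb: Δφ = +0.9617, Δλ = -1.9513, Δψ = +1.1350, q = Δφ/Δψ = 0.8473 → d_rh = R√(Δφ²+q²Δλ²) = 12185.6 km
Excess = (12185.6 − 11597.7) / 11597.7 = 587.9 / 11597.7 = 5.07% ≈ 5.1%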